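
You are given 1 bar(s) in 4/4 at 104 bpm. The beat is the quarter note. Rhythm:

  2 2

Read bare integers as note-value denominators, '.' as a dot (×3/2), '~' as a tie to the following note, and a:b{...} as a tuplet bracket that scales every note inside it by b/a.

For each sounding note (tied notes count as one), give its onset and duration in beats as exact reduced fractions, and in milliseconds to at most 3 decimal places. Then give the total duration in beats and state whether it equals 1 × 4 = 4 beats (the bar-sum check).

1) 0.0ms=0b +1153.846ms=2b
2) 1153.846ms=2b +1153.846ms=2b
Σ=4b of 4 (104bpm 4/4) — PASS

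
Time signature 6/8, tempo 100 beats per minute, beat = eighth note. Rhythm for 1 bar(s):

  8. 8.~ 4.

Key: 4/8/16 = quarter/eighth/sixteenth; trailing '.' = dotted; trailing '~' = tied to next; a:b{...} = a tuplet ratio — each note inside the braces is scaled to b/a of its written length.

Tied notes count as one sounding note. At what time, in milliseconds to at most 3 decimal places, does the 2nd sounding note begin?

note 2 onset = 3/2b = 900.0ms

1. 0.0ms @ 0 + 900.0ms (3/2)
2. 900.0ms @ 3/2 + 2700.0ms (9/2)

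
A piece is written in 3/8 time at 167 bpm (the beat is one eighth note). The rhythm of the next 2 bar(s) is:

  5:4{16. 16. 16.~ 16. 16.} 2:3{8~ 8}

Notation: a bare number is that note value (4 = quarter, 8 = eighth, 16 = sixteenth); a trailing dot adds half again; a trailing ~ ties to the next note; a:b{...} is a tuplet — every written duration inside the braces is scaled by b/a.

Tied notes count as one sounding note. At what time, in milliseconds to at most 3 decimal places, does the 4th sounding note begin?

1. 0.0ms @ 0 + 215.569ms (3/5)
2. 215.569ms @ 3/5 + 215.569ms (3/5)
3. 431.138ms @ 6/5 + 431.138ms (6/5)
4. 862.275ms @ 12/5 + 215.569ms (3/5)
5. 1077.844ms @ 3 + 1077.844ms (3)

note 4 onset = 12/5b = 862.275ms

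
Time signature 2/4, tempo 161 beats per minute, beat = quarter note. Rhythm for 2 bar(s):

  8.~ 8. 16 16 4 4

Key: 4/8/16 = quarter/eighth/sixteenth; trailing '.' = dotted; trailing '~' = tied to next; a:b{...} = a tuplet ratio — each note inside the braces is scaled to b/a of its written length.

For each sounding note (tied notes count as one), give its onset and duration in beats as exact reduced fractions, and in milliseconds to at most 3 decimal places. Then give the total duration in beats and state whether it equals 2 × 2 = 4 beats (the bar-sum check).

1) 0.0ms=0b +559.006ms=3/2b
2) 559.006ms=3/2b +93.168ms=1/4b
3) 652.174ms=7/4b +93.168ms=1/4b
4) 745.342ms=2b +372.671ms=1b
5) 1118.012ms=3b +372.671ms=1b
Σ=4b of 4 (161bpm 2/4) — PASS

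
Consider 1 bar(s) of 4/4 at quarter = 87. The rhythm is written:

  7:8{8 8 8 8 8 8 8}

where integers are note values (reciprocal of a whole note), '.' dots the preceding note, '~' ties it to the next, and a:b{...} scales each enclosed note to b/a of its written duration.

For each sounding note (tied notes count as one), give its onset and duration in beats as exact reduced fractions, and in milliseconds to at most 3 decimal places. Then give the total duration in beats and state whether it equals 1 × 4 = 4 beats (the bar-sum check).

1) 0.0ms=0b +394.089ms=4/7b
2) 394.089ms=4/7b +394.089ms=4/7b
3) 788.177ms=8/7b +394.089ms=4/7b
4) 1182.266ms=12/7b +394.089ms=4/7b
5) 1576.355ms=16/7b +394.089ms=4/7b
6) 1970.443ms=20/7b +394.089ms=4/7b
7) 2364.532ms=24/7b +394.089ms=4/7b
Σ=4b of 4 (87bpm 4/4) — PASS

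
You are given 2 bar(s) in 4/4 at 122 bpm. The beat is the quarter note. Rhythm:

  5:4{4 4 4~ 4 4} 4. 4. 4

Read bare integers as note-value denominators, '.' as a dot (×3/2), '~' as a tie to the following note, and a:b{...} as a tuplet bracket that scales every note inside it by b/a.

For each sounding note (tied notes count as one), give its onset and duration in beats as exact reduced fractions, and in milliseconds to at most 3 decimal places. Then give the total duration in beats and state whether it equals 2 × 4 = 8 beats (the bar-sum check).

1) 0.0ms=0b +393.443ms=4/5b
2) 393.443ms=4/5b +393.443ms=4/5b
3) 786.885ms=8/5b +786.885ms=8/5b
4) 1573.77ms=16/5b +393.443ms=4/5b
5) 1967.213ms=4b +737.705ms=3/2b
6) 2704.918ms=11/2b +737.705ms=3/2b
7) 3442.623ms=7b +491.803ms=1b
Σ=8b of 8 (122bpm 4/4) — PASS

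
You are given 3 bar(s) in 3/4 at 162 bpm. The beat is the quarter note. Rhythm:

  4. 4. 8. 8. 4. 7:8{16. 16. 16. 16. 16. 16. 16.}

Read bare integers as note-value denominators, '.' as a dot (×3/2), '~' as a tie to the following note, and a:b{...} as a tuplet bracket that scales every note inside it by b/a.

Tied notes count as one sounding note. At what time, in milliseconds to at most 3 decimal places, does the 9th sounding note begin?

1. 0.0ms @ 0 + 555.556ms (3/2)
2. 555.556ms @ 3/2 + 555.556ms (3/2)
3. 1111.111ms @ 3 + 277.778ms (3/4)
4. 1388.889ms @ 15/4 + 277.778ms (3/4)
5. 1666.667ms @ 9/2 + 555.556ms (3/2)
6. 2222.222ms @ 6 + 158.73ms (3/7)
7. 2380.952ms @ 45/7 + 158.73ms (3/7)
8. 2539.683ms @ 48/7 + 158.73ms (3/7)
9. 2698.413ms @ 51/7 + 158.73ms (3/7)
10. 2857.143ms @ 54/7 + 158.73ms (3/7)
11. 3015.873ms @ 57/7 + 158.73ms (3/7)
12. 3174.603ms @ 60/7 + 158.73ms (3/7)

note 9 onset = 51/7b = 2698.413ms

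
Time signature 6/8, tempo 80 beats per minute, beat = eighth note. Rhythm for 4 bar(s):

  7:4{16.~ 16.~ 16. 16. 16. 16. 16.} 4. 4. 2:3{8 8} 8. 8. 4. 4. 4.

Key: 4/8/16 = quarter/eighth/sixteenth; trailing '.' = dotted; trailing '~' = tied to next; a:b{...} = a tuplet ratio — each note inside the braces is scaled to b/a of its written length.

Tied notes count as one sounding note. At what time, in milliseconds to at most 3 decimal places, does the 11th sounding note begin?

note 11 onset = 27/2b = 10125.0ms

1. 0.0ms @ 0 + 964.286ms (9/7)
2. 964.286ms @ 9/7 + 321.429ms (3/7)
3. 1285.714ms @ 12/7 + 321.429ms (3/7)
4. 1607.143ms @ 15/7 + 321.429ms (3/7)
5. 1928.571ms @ 18/7 + 321.429ms (3/7)
6. 2250.0ms @ 3 + 2250.0ms (3)
7. 4500.0ms @ 6 + 2250.0ms (3)
8. 6750.0ms @ 9 + 1125.0ms (3/2)
9. 7875.0ms @ 21/2 + 1125.0ms (3/2)
10. 9000.0ms @ 12 + 1125.0ms (3/2)
11. 10125.0ms @ 27/2 + 1125.0ms (3/2)
12. 11250.0ms @ 15 + 2250.0ms (3)
13. 13500.0ms @ 18 + 2250.0ms (3)
14. 15750.0ms @ 21 + 2250.0ms (3)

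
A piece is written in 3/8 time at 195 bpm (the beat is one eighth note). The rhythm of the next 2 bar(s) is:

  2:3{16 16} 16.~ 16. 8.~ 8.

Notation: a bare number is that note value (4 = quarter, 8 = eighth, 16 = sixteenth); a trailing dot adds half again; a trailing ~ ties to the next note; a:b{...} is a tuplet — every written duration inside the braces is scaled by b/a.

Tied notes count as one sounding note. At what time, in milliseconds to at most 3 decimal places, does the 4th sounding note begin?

note 4 onset = 3b = 923.077ms

1. 0.0ms @ 0 + 230.769ms (3/4)
2. 230.769ms @ 3/4 + 230.769ms (3/4)
3. 461.538ms @ 3/2 + 461.538ms (3/2)
4. 923.077ms @ 3 + 923.077ms (3)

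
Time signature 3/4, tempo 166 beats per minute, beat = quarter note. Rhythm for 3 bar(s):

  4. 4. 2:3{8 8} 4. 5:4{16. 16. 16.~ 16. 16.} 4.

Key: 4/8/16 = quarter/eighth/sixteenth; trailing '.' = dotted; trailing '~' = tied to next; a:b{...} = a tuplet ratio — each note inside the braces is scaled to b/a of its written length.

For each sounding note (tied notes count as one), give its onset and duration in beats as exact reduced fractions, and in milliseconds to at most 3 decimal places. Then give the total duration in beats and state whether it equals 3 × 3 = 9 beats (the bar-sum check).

1) 0.0ms=0b +542.169ms=3/2b
2) 542.169ms=3/2b +542.169ms=3/2b
3) 1084.337ms=3b +271.084ms=3/4b
4) 1355.422ms=15/4b +271.084ms=3/4b
5) 1626.506ms=9/2b +542.169ms=3/2b
6) 2168.675ms=6b +108.434ms=3/10b
7) 2277.108ms=63/10b +108.434ms=3/10b
8) 2385.542ms=33/5b +216.867ms=3/5b
9) 2602.41ms=36/5b +108.434ms=3/10b
10) 2710.843ms=15/2b +542.169ms=3/2b
Σ=9b of 9 (166bpm 3/4) — PASS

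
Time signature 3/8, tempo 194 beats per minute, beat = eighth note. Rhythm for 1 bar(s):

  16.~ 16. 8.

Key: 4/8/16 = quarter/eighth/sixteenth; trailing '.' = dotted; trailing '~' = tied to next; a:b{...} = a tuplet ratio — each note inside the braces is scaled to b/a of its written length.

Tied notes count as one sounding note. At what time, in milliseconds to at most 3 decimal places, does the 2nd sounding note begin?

note 2 onset = 3/2b = 463.918ms

1. 0.0ms @ 0 + 463.918ms (3/2)
2. 463.918ms @ 3/2 + 463.918ms (3/2)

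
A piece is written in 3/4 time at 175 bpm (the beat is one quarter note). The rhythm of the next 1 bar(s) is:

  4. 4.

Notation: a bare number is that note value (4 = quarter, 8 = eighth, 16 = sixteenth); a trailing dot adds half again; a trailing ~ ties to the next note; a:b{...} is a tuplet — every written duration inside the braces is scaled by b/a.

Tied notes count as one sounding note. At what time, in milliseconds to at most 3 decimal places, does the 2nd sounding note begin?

1. 0.0ms @ 0 + 514.286ms (3/2)
2. 514.286ms @ 3/2 + 514.286ms (3/2)

note 2 onset = 3/2b = 514.286ms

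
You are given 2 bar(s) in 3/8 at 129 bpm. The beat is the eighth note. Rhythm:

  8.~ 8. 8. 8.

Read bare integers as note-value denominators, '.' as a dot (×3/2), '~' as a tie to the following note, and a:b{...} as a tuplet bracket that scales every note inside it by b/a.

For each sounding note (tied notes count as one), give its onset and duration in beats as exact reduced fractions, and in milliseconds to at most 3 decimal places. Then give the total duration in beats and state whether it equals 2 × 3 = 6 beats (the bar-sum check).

1) 0.0ms=0b +1395.349ms=3b
2) 1395.349ms=3b +697.674ms=3/2b
3) 2093.023ms=9/2b +697.674ms=3/2b
Σ=6b of 6 (129bpm 3/8) — PASS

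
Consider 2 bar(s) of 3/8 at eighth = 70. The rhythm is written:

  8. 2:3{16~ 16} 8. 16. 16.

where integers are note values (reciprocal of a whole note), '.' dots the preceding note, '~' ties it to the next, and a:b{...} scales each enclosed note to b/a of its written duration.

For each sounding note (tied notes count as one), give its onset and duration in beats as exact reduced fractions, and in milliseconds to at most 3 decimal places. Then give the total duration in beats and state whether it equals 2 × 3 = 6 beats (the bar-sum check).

1) 0.0ms=0b +1285.714ms=3/2b
2) 1285.714ms=3/2b +1285.714ms=3/2b
3) 2571.429ms=3b +1285.714ms=3/2b
4) 3857.143ms=9/2b +642.857ms=3/4b
5) 4500.0ms=21/4b +642.857ms=3/4b
Σ=6b of 6 (70bpm 3/8) — PASS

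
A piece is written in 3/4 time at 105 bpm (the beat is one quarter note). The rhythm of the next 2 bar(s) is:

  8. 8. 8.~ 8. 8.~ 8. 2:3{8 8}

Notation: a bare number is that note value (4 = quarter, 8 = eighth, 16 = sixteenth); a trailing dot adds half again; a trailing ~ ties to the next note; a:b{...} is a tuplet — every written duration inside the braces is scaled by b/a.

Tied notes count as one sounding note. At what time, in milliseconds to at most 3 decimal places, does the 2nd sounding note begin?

note 2 onset = 3/4b = 428.571ms

1. 0.0ms @ 0 + 428.571ms (3/4)
2. 428.571ms @ 3/4 + 428.571ms (3/4)
3. 857.143ms @ 3/2 + 857.143ms (3/2)
4. 1714.286ms @ 3 + 857.143ms (3/2)
5. 2571.429ms @ 9/2 + 428.571ms (3/4)
6. 3000.0ms @ 21/4 + 428.571ms (3/4)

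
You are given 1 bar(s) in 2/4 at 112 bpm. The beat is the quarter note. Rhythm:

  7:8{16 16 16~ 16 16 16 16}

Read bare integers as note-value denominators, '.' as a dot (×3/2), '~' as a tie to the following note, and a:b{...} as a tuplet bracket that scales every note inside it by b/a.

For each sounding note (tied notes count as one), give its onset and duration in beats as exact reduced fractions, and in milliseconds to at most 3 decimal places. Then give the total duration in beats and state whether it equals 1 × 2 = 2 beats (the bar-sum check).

1) 0.0ms=0b +153.061ms=2/7b
2) 153.061ms=2/7b +153.061ms=2/7b
3) 306.122ms=4/7b +306.122ms=4/7b
4) 612.245ms=8/7b +153.061ms=2/7b
5) 765.306ms=10/7b +153.061ms=2/7b
6) 918.367ms=12/7b +153.061ms=2/7b
Σ=2b of 2 (112bpm 2/4) — PASS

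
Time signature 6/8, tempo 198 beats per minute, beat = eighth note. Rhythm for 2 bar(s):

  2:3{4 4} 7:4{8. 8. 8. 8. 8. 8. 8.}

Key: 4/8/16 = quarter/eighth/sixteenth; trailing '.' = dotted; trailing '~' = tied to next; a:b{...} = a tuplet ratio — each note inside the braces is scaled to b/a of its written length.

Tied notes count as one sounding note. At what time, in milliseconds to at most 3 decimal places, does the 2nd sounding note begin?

note 2 onset = 3b = 909.091ms

1. 0.0ms @ 0 + 909.091ms (3)
2. 909.091ms @ 3 + 909.091ms (3)
3. 1818.182ms @ 6 + 259.74ms (6/7)
4. 2077.922ms @ 48/7 + 259.74ms (6/7)
5. 2337.662ms @ 54/7 + 259.74ms (6/7)
6. 2597.403ms @ 60/7 + 259.74ms (6/7)
7. 2857.143ms @ 66/7 + 259.74ms (6/7)
8. 3116.883ms @ 72/7 + 259.74ms (6/7)
9. 3376.623ms @ 78/7 + 259.74ms (6/7)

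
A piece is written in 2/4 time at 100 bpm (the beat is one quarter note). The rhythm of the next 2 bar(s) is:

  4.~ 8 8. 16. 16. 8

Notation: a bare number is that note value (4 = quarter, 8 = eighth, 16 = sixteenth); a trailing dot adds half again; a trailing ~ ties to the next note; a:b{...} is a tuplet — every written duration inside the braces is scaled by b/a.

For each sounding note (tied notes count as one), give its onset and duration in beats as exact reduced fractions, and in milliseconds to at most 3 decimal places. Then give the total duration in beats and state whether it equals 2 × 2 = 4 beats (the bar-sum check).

1) 0.0ms=0b +1200.0ms=2b
2) 1200.0ms=2b +450.0ms=3/4b
3) 1650.0ms=11/4b +225.0ms=3/8b
4) 1875.0ms=25/8b +225.0ms=3/8b
5) 2100.0ms=7/2b +300.0ms=1/2b
Σ=4b of 4 (100bpm 2/4) — PASS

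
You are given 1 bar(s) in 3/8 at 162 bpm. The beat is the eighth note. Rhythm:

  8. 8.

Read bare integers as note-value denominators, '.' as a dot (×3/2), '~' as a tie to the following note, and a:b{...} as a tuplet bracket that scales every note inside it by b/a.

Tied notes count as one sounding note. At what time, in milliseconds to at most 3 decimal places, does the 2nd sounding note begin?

note 2 onset = 3/2b = 555.556ms

1. 0.0ms @ 0 + 555.556ms (3/2)
2. 555.556ms @ 3/2 + 555.556ms (3/2)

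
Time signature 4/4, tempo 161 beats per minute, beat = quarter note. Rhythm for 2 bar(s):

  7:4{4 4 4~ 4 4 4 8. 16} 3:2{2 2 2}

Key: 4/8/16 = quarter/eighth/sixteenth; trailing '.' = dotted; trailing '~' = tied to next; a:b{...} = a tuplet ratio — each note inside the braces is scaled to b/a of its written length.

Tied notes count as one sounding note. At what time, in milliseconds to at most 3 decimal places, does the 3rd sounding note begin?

note 3 onset = 8/7b = 425.909ms

1. 0.0ms @ 0 + 212.955ms (4/7)
2. 212.955ms @ 4/7 + 212.955ms (4/7)
3. 425.909ms @ 8/7 + 425.909ms (8/7)
4. 851.819ms @ 16/7 + 212.955ms (4/7)
5. 1064.774ms @ 20/7 + 212.955ms (4/7)
6. 1277.728ms @ 24/7 + 159.716ms (3/7)
7. 1437.445ms @ 27/7 + 53.239ms (1/7)
8. 1490.683ms @ 4 + 496.894ms (4/3)
9. 1987.578ms @ 16/3 + 496.894ms (4/3)
10. 2484.472ms @ 20/3 + 496.894ms (4/3)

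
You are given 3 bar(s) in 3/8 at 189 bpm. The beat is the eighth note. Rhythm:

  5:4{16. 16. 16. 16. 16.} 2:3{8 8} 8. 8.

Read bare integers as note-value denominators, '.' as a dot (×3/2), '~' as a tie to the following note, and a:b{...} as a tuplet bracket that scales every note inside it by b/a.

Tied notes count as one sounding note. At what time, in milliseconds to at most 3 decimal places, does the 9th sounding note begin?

note 9 onset = 15/2b = 2380.952ms

1. 0.0ms @ 0 + 190.476ms (3/5)
2. 190.476ms @ 3/5 + 190.476ms (3/5)
3. 380.952ms @ 6/5 + 190.476ms (3/5)
4. 571.429ms @ 9/5 + 190.476ms (3/5)
5. 761.905ms @ 12/5 + 190.476ms (3/5)
6. 952.381ms @ 3 + 476.19ms (3/2)
7. 1428.571ms @ 9/2 + 476.19ms (3/2)
8. 1904.762ms @ 6 + 476.19ms (3/2)
9. 2380.952ms @ 15/2 + 476.19ms (3/2)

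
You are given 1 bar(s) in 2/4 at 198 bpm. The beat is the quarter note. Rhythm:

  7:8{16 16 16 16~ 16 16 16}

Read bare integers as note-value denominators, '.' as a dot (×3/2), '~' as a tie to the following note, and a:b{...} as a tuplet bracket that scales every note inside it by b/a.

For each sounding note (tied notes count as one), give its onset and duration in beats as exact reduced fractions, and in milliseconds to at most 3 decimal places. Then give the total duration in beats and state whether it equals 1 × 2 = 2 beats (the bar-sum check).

1) 0.0ms=0b +86.58ms=2/7b
2) 86.58ms=2/7b +86.58ms=2/7b
3) 173.16ms=4/7b +86.58ms=2/7b
4) 259.74ms=6/7b +173.16ms=4/7b
5) 432.9ms=10/7b +86.58ms=2/7b
6) 519.481ms=12/7b +86.58ms=2/7b
Σ=2b of 2 (198bpm 2/4) — PASS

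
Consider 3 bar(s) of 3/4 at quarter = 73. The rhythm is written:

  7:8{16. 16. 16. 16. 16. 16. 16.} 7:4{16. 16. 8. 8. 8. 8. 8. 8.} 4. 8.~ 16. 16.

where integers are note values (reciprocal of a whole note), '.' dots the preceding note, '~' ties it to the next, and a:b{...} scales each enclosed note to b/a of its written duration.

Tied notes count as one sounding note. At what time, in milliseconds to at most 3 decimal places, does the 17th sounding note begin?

1. 0.0ms @ 0 + 352.25ms (3/7)
2. 352.25ms @ 3/7 + 352.25ms (3/7)
3. 704.501ms @ 6/7 + 352.25ms (3/7)
4. 1056.751ms @ 9/7 + 352.25ms (3/7)
5. 1409.002ms @ 12/7 + 352.25ms (3/7)
6. 1761.252ms @ 15/7 + 352.25ms (3/7)
7. 2113.503ms @ 18/7 + 352.25ms (3/7)
8. 2465.753ms @ 3 + 176.125ms (3/14)
9. 2641.879ms @ 45/14 + 176.125ms (3/14)
10. 2818.004ms @ 24/7 + 352.25ms (3/7)
11. 3170.254ms @ 27/7 + 352.25ms (3/7)
12. 3522.505ms @ 30/7 + 352.25ms (3/7)
13. 3874.755ms @ 33/7 + 352.25ms (3/7)
14. 4227.006ms @ 36/7 + 352.25ms (3/7)
15. 4579.256ms @ 39/7 + 352.25ms (3/7)
16. 4931.507ms @ 6 + 1232.877ms (3/2)
17. 6164.384ms @ 15/2 + 924.658ms (9/8)
18. 7089.041ms @ 69/8 + 308.219ms (3/8)

note 17 onset = 15/2b = 6164.384ms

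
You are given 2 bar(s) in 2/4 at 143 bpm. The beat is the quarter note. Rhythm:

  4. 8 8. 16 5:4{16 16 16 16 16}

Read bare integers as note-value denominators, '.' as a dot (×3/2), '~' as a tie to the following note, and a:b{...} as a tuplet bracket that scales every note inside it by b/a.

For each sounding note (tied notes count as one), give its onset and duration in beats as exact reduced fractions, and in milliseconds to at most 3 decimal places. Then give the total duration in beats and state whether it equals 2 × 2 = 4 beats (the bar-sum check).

1) 0.0ms=0b +629.371ms=3/2b
2) 629.371ms=3/2b +209.79ms=1/2b
3) 839.161ms=2b +314.685ms=3/4b
4) 1153.846ms=11/4b +104.895ms=1/4b
5) 1258.741ms=3b +83.916ms=1/5b
6) 1342.657ms=16/5b +83.916ms=1/5b
7) 1426.573ms=17/5b +83.916ms=1/5b
8) 1510.49ms=18/5b +83.916ms=1/5b
9) 1594.406ms=19/5b +83.916ms=1/5b
Σ=4b of 4 (143bpm 2/4) — PASS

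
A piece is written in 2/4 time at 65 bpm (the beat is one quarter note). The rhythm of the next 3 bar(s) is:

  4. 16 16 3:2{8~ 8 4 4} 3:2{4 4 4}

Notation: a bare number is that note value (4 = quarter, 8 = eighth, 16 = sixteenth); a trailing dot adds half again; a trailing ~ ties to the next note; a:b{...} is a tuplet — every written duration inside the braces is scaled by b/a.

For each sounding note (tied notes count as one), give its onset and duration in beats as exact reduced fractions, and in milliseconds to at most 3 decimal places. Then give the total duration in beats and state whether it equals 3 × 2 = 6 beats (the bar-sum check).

1) 0.0ms=0b +1384.615ms=3/2b
2) 1384.615ms=3/2b +230.769ms=1/4b
3) 1615.385ms=7/4b +230.769ms=1/4b
4) 1846.154ms=2b +615.385ms=2/3b
5) 2461.538ms=8/3b +615.385ms=2/3b
6) 3076.923ms=10/3b +615.385ms=2/3b
7) 3692.308ms=4b +615.385ms=2/3b
8) 4307.692ms=14/3b +615.385ms=2/3b
9) 4923.077ms=16/3b +615.385ms=2/3b
Σ=6b of 6 (65bpm 2/4) — PASS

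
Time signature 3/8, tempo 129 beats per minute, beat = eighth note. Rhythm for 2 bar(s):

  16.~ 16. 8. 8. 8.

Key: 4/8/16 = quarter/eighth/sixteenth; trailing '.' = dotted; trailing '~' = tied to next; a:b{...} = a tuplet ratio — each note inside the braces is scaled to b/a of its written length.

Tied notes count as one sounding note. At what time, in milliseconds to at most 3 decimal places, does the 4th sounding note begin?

note 4 onset = 9/2b = 2093.023ms

1. 0.0ms @ 0 + 697.674ms (3/2)
2. 697.674ms @ 3/2 + 697.674ms (3/2)
3. 1395.349ms @ 3 + 697.674ms (3/2)
4. 2093.023ms @ 9/2 + 697.674ms (3/2)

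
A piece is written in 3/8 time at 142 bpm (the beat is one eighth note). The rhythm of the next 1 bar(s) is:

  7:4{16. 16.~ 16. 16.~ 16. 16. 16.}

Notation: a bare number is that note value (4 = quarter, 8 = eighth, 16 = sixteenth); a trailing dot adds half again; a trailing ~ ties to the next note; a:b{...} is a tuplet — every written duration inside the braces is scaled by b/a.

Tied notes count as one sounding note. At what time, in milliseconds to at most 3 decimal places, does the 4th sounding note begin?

1. 0.0ms @ 0 + 181.087ms (3/7)
2. 181.087ms @ 3/7 + 362.173ms (6/7)
3. 543.26ms @ 9/7 + 362.173ms (6/7)
4. 905.433ms @ 15/7 + 181.087ms (3/7)
5. 1086.519ms @ 18/7 + 181.087ms (3/7)

note 4 onset = 15/7b = 905.433ms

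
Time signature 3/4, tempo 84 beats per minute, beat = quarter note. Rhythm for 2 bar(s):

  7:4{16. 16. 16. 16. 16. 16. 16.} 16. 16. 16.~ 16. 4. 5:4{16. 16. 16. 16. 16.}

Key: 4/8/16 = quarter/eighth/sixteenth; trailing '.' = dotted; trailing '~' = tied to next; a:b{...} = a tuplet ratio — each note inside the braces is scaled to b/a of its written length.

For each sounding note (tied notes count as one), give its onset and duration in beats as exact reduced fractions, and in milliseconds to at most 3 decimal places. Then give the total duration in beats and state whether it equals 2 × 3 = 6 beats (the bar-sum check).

1) 0.0ms=0b +153.061ms=3/14b
2) 153.061ms=3/14b +153.061ms=3/14b
3) 306.122ms=3/7b +153.061ms=3/14b
4) 459.184ms=9/14b +153.061ms=3/14b
5) 612.245ms=6/7b +153.061ms=3/14b
6) 765.306ms=15/14b +153.061ms=3/14b
7) 918.367ms=9/7b +153.061ms=3/14b
8) 1071.429ms=3/2b +267.857ms=3/8b
9) 1339.286ms=15/8b +267.857ms=3/8b
10) 1607.143ms=9/4b +535.714ms=3/4b
11) 2142.857ms=3b +1071.429ms=3/2b
12) 3214.286ms=9/2b +214.286ms=3/10b
13) 3428.571ms=24/5b +214.286ms=3/10b
14) 3642.857ms=51/10b +214.286ms=3/10b
15) 3857.143ms=27/5b +214.286ms=3/10b
16) 4071.429ms=57/10b +214.286ms=3/10b
Σ=6b of 6 (84bpm 3/4) — PASS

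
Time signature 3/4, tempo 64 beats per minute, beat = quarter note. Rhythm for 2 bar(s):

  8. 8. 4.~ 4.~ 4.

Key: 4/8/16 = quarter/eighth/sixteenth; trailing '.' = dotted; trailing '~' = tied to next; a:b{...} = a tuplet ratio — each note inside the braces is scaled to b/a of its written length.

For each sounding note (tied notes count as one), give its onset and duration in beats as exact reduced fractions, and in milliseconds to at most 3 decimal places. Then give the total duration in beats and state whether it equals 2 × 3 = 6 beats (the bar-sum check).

1) 0.0ms=0b +703.125ms=3/4b
2) 703.125ms=3/4b +703.125ms=3/4b
3) 1406.25ms=3/2b +4218.75ms=9/2b
Σ=6b of 6 (64bpm 3/4) — PASS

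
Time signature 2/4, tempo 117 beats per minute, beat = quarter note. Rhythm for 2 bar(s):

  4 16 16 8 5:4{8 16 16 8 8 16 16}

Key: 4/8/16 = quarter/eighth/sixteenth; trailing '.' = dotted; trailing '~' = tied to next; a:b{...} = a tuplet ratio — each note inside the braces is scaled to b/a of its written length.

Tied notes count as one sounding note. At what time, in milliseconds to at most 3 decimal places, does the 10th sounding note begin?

1. 0.0ms @ 0 + 512.821ms (1)
2. 512.821ms @ 1 + 128.205ms (1/4)
3. 641.026ms @ 5/4 + 128.205ms (1/4)
4. 769.231ms @ 3/2 + 256.41ms (1/2)
5. 1025.641ms @ 2 + 205.128ms (2/5)
6. 1230.769ms @ 12/5 + 102.564ms (1/5)
7. 1333.333ms @ 13/5 + 102.564ms (1/5)
8. 1435.897ms @ 14/5 + 205.128ms (2/5)
9. 1641.026ms @ 16/5 + 205.128ms (2/5)
10. 1846.154ms @ 18/5 + 102.564ms (1/5)
11. 1948.718ms @ 19/5 + 102.564ms (1/5)

note 10 onset = 18/5b = 1846.154ms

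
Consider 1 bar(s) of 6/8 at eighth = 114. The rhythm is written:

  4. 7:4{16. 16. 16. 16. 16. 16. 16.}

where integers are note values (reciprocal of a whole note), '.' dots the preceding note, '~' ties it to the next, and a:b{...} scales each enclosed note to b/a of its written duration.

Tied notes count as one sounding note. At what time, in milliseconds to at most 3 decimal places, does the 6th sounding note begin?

note 6 onset = 33/7b = 2481.203ms

1. 0.0ms @ 0 + 1578.947ms (3)
2. 1578.947ms @ 3 + 225.564ms (3/7)
3. 1804.511ms @ 24/7 + 225.564ms (3/7)
4. 2030.075ms @ 27/7 + 225.564ms (3/7)
5. 2255.639ms @ 30/7 + 225.564ms (3/7)
6. 2481.203ms @ 33/7 + 225.564ms (3/7)
7. 2706.767ms @ 36/7 + 225.564ms (3/7)
8. 2932.331ms @ 39/7 + 225.564ms (3/7)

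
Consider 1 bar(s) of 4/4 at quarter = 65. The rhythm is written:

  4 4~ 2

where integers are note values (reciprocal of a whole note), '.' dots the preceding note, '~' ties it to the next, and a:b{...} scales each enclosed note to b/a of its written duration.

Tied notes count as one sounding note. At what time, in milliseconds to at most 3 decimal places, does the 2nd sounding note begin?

1. 0.0ms @ 0 + 923.077ms (1)
2. 923.077ms @ 1 + 2769.231ms (3)

note 2 onset = 1b = 923.077ms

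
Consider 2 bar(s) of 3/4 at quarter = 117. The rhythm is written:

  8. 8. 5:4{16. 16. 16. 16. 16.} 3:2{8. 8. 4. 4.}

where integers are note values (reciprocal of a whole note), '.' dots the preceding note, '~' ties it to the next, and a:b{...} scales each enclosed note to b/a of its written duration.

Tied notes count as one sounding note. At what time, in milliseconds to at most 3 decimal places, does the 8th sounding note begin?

1. 0.0ms @ 0 + 384.615ms (3/4)
2. 384.615ms @ 3/4 + 384.615ms (3/4)
3. 769.231ms @ 3/2 + 153.846ms (3/10)
4. 923.077ms @ 9/5 + 153.846ms (3/10)
5. 1076.923ms @ 21/10 + 153.846ms (3/10)
6. 1230.769ms @ 12/5 + 153.846ms (3/10)
7. 1384.615ms @ 27/10 + 153.846ms (3/10)
8. 1538.462ms @ 3 + 256.41ms (1/2)
9. 1794.872ms @ 7/2 + 256.41ms (1/2)
10. 2051.282ms @ 4 + 512.821ms (1)
11. 2564.103ms @ 5 + 512.821ms (1)

note 8 onset = 3b = 1538.462ms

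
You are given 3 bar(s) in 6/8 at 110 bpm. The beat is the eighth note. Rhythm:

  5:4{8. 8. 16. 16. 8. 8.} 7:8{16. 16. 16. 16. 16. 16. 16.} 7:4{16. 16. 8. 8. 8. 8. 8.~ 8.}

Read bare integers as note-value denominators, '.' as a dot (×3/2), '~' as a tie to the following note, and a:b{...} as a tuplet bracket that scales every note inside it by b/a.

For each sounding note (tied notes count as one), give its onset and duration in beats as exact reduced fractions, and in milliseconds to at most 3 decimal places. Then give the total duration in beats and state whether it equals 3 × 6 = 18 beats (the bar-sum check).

1) 0.0ms=0b +654.545ms=6/5b
2) 654.545ms=6/5b +654.545ms=6/5b
3) 1309.091ms=12/5b +327.273ms=3/5b
4) 1636.364ms=3b +327.273ms=3/5b
5) 1963.636ms=18/5b +654.545ms=6/5b
6) 2618.182ms=24/5b +654.545ms=6/5b
7) 3272.727ms=6b +467.532ms=6/7b
8) 3740.26ms=48/7b +467.532ms=6/7b
9) 4207.792ms=54/7b +467.532ms=6/7b
10) 4675.325ms=60/7b +467.532ms=6/7b
11) 5142.857ms=66/7b +467.532ms=6/7b
12) 5610.39ms=72/7b +467.532ms=6/7b
13) 6077.922ms=78/7b +467.532ms=6/7b
14) 6545.455ms=12b +233.766ms=3/7b
15) 6779.221ms=87/7b +233.766ms=3/7b
16) 7012.987ms=90/7b +467.532ms=6/7b
17) 7480.519ms=96/7b +467.532ms=6/7b
18) 7948.052ms=102/7b +467.532ms=6/7b
19) 8415.584ms=108/7b +467.532ms=6/7b
20) 8883.117ms=114/7b +935.065ms=12/7b
Σ=18b of 18 (110bpm 6/8) — PASS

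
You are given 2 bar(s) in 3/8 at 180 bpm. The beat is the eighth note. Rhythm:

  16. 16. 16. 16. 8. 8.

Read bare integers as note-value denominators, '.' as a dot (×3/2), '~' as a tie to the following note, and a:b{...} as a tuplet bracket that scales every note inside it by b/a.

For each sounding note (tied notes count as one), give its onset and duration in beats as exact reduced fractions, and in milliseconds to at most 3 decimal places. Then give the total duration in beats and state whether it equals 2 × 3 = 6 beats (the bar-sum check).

1) 0.0ms=0b +250.0ms=3/4b
2) 250.0ms=3/4b +250.0ms=3/4b
3) 500.0ms=3/2b +250.0ms=3/4b
4) 750.0ms=9/4b +250.0ms=3/4b
5) 1000.0ms=3b +500.0ms=3/2b
6) 1500.0ms=9/2b +500.0ms=3/2b
Σ=6b of 6 (180bpm 3/8) — PASS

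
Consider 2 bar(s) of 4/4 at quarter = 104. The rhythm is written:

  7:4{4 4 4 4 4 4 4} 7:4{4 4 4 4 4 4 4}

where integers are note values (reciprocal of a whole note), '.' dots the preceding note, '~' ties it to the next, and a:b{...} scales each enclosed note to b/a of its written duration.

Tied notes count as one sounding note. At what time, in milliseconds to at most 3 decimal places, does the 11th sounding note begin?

note 11 onset = 40/7b = 3296.703ms

1. 0.0ms @ 0 + 329.67ms (4/7)
2. 329.67ms @ 4/7 + 329.67ms (4/7)
3. 659.341ms @ 8/7 + 329.67ms (4/7)
4. 989.011ms @ 12/7 + 329.67ms (4/7)
5. 1318.681ms @ 16/7 + 329.67ms (4/7)
6. 1648.352ms @ 20/7 + 329.67ms (4/7)
7. 1978.022ms @ 24/7 + 329.67ms (4/7)
8. 2307.692ms @ 4 + 329.67ms (4/7)
9. 2637.363ms @ 32/7 + 329.67ms (4/7)
10. 2967.033ms @ 36/7 + 329.67ms (4/7)
11. 3296.703ms @ 40/7 + 329.67ms (4/7)
12. 3626.374ms @ 44/7 + 329.67ms (4/7)
13. 3956.044ms @ 48/7 + 329.67ms (4/7)
14. 4285.714ms @ 52/7 + 329.67ms (4/7)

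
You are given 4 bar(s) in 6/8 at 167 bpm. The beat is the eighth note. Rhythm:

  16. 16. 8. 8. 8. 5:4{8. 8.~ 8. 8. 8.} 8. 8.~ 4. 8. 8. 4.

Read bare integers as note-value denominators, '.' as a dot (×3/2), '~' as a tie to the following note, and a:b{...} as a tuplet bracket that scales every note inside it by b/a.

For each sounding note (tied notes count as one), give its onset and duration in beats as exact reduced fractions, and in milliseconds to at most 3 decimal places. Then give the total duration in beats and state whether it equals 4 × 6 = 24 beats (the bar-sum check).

1) 0.0ms=0b +269.461ms=3/4b
2) 269.461ms=3/4b +269.461ms=3/4b
3) 538.922ms=3/2b +538.922ms=3/2b
4) 1077.844ms=3b +538.922ms=3/2b
5) 1616.766ms=9/2b +538.922ms=3/2b
6) 2155.689ms=6b +431.138ms=6/5b
7) 2586.826ms=36/5b +862.275ms=12/5b
8) 3449.102ms=48/5b +431.138ms=6/5b
9) 3880.24ms=54/5b +431.138ms=6/5b
10) 4311.377ms=12b +538.922ms=3/2b
11) 4850.299ms=27/2b +1616.766ms=9/2b
12) 6467.066ms=18b +538.922ms=3/2b
13) 7005.988ms=39/2b +538.922ms=3/2b
14) 7544.91ms=21b +1077.844ms=3b
Σ=24b of 24 (167bpm 6/8) — PASS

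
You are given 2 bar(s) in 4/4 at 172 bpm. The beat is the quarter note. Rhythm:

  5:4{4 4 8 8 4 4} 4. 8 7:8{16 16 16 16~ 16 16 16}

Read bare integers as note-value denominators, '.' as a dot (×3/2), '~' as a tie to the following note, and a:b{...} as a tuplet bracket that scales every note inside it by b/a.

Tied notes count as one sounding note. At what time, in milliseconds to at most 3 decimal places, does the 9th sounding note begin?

1. 0.0ms @ 0 + 279.07ms (4/5)
2. 279.07ms @ 4/5 + 279.07ms (4/5)
3. 558.14ms @ 8/5 + 139.535ms (2/5)
4. 697.674ms @ 2 + 139.535ms (2/5)
5. 837.209ms @ 12/5 + 279.07ms (4/5)
6. 1116.279ms @ 16/5 + 279.07ms (4/5)
7. 1395.349ms @ 4 + 523.256ms (3/2)
8. 1918.605ms @ 11/2 + 174.419ms (1/2)
9. 2093.023ms @ 6 + 99.668ms (2/7)
10. 2192.691ms @ 44/7 + 99.668ms (2/7)
11. 2292.359ms @ 46/7 + 99.668ms (2/7)
12. 2392.027ms @ 48/7 + 199.336ms (4/7)
13. 2591.362ms @ 52/7 + 99.668ms (2/7)
14. 2691.03ms @ 54/7 + 99.668ms (2/7)

note 9 onset = 6b = 2093.023ms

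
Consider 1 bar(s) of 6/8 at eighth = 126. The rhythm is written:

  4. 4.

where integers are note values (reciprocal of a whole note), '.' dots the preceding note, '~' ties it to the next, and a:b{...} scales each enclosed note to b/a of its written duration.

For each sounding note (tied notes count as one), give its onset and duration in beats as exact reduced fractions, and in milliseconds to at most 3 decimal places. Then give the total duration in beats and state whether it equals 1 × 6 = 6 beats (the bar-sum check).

1) 0.0ms=0b +1428.571ms=3b
2) 1428.571ms=3b +1428.571ms=3b
Σ=6b of 6 (126bpm 6/8) — PASS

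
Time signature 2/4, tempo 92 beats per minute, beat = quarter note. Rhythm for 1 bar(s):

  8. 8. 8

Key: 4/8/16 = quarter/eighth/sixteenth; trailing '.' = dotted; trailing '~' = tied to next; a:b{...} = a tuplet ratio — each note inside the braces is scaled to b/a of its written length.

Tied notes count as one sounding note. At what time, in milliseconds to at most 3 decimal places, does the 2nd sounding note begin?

note 2 onset = 3/4b = 489.13ms

1. 0.0ms @ 0 + 489.13ms (3/4)
2. 489.13ms @ 3/4 + 489.13ms (3/4)
3. 978.261ms @ 3/2 + 326.087ms (1/2)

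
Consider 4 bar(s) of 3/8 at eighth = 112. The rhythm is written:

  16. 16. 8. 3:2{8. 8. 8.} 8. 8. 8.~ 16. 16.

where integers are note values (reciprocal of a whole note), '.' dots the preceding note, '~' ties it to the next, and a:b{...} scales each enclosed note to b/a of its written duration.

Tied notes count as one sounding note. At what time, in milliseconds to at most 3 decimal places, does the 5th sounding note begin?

note 5 onset = 4b = 2142.857ms

1. 0.0ms @ 0 + 401.786ms (3/4)
2. 401.786ms @ 3/4 + 401.786ms (3/4)
3. 803.571ms @ 3/2 + 803.571ms (3/2)
4. 1607.143ms @ 3 + 535.714ms (1)
5. 2142.857ms @ 4 + 535.714ms (1)
6. 2678.571ms @ 5 + 535.714ms (1)
7. 3214.286ms @ 6 + 803.571ms (3/2)
8. 4017.857ms @ 15/2 + 803.571ms (3/2)
9. 4821.429ms @ 9 + 1205.357ms (9/4)
10. 6026.786ms @ 45/4 + 401.786ms (3/4)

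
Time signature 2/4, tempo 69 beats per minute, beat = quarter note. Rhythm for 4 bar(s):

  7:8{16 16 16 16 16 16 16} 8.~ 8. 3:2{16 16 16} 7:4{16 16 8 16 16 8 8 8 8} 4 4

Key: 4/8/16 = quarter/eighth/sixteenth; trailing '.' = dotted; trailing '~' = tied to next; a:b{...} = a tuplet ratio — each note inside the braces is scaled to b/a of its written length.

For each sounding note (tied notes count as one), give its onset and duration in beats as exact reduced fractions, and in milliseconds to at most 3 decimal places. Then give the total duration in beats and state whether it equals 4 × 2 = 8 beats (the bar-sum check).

1) 0.0ms=0b +248.447ms=2/7b
2) 248.447ms=2/7b +248.447ms=2/7b
3) 496.894ms=4/7b +248.447ms=2/7b
4) 745.342ms=6/7b +248.447ms=2/7b
5) 993.789ms=8/7b +248.447ms=2/7b
6) 1242.236ms=10/7b +248.447ms=2/7b
7) 1490.683ms=12/7b +248.447ms=2/7b
8) 1739.13ms=2b +1304.348ms=3/2b
9) 3043.478ms=7/2b +144.928ms=1/6b
10) 3188.406ms=11/3b +144.928ms=1/6b
11) 3333.333ms=23/6b +144.928ms=1/6b
12) 3478.261ms=4b +124.224ms=1/7b
13) 3602.484ms=29/7b +124.224ms=1/7b
14) 3726.708ms=30/7b +248.447ms=2/7b
15) 3975.155ms=32/7b +124.224ms=1/7b
16) 4099.379ms=33/7b +124.224ms=1/7b
17) 4223.602ms=34/7b +248.447ms=2/7b
18) 4472.05ms=36/7b +248.447ms=2/7b
19) 4720.497ms=38/7b +248.447ms=2/7b
20) 4968.944ms=40/7b +248.447ms=2/7b
21) 5217.391ms=6b +869.565ms=1b
22) 6086.957ms=7b +869.565ms=1b
Σ=8b of 8 (69bpm 2/4) — PASS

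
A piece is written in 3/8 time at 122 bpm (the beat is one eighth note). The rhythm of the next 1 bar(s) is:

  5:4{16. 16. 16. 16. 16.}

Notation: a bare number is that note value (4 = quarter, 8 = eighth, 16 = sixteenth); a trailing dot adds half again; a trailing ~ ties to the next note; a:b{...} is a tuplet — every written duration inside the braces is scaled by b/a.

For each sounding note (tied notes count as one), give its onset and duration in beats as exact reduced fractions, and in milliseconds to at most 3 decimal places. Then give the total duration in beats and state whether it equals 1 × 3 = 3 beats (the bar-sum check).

1) 0.0ms=0b +295.082ms=3/5b
2) 295.082ms=3/5b +295.082ms=3/5b
3) 590.164ms=6/5b +295.082ms=3/5b
4) 885.246ms=9/5b +295.082ms=3/5b
5) 1180.328ms=12/5b +295.082ms=3/5b
Σ=3b of 3 (122bpm 3/8) — PASS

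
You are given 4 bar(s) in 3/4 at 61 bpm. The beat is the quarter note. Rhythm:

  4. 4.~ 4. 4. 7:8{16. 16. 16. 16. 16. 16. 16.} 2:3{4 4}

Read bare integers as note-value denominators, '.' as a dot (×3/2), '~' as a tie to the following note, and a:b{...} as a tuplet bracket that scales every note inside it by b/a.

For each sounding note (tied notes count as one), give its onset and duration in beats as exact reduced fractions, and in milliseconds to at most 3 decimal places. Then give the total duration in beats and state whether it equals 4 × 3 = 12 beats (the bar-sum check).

1) 0.0ms=0b +1475.41ms=3/2b
2) 1475.41ms=3/2b +2950.82ms=3b
3) 4426.23ms=9/2b +1475.41ms=3/2b
4) 5901.639ms=6b +421.546ms=3/7b
5) 6323.185ms=45/7b +421.546ms=3/7b
6) 6744.731ms=48/7b +421.546ms=3/7b
7) 7166.276ms=51/7b +421.546ms=3/7b
8) 7587.822ms=54/7b +421.546ms=3/7b
9) 8009.368ms=57/7b +421.546ms=3/7b
10) 8430.913ms=60/7b +421.546ms=3/7b
11) 8852.459ms=9b +1475.41ms=3/2b
12) 10327.869ms=21/2b +1475.41ms=3/2b
Σ=12b of 12 (61bpm 3/4) — PASS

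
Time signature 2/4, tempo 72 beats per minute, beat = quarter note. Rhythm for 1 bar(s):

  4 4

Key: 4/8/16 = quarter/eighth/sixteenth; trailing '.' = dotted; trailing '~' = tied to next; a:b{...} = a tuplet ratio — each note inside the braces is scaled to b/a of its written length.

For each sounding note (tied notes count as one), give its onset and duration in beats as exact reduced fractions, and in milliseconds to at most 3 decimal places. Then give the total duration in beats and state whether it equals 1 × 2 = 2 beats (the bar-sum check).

1) 0.0ms=0b +833.333ms=1b
2) 833.333ms=1b +833.333ms=1b
Σ=2b of 2 (72bpm 2/4) — PASS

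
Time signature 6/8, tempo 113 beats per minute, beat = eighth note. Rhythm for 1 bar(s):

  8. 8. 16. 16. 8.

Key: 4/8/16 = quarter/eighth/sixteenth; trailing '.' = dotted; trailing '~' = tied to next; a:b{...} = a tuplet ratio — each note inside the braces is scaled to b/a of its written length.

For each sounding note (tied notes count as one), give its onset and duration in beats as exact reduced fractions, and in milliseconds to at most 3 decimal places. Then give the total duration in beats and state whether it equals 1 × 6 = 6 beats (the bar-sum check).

1) 0.0ms=0b +796.46ms=3/2b
2) 796.46ms=3/2b +796.46ms=3/2b
3) 1592.92ms=3b +398.23ms=3/4b
4) 1991.15ms=15/4b +398.23ms=3/4b
5) 2389.381ms=9/2b +796.46ms=3/2b
Σ=6b of 6 (113bpm 6/8) — PASS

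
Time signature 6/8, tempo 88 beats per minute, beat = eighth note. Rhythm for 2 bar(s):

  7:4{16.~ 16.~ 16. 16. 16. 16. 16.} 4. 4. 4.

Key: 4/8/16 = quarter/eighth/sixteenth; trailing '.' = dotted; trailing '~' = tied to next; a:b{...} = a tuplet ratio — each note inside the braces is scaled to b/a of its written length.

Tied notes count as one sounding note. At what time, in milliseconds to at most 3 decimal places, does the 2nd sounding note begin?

1. 0.0ms @ 0 + 876.623ms (9/7)
2. 876.623ms @ 9/7 + 292.208ms (3/7)
3. 1168.831ms @ 12/7 + 292.208ms (3/7)
4. 1461.039ms @ 15/7 + 292.208ms (3/7)
5. 1753.247ms @ 18/7 + 292.208ms (3/7)
6. 2045.455ms @ 3 + 2045.455ms (3)
7. 4090.909ms @ 6 + 2045.455ms (3)
8. 6136.364ms @ 9 + 2045.455ms (3)

note 2 onset = 9/7b = 876.623ms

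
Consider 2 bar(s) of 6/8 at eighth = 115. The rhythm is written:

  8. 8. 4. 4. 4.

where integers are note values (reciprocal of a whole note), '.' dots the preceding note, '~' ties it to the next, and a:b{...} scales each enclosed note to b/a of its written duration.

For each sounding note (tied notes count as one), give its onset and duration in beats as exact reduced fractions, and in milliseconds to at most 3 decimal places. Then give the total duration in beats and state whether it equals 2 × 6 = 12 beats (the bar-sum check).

1) 0.0ms=0b +782.609ms=3/2b
2) 782.609ms=3/2b +782.609ms=3/2b
3) 1565.217ms=3b +1565.217ms=3b
4) 3130.435ms=6b +1565.217ms=3b
5) 4695.652ms=9b +1565.217ms=3b
Σ=12b of 12 (115bpm 6/8) — PASS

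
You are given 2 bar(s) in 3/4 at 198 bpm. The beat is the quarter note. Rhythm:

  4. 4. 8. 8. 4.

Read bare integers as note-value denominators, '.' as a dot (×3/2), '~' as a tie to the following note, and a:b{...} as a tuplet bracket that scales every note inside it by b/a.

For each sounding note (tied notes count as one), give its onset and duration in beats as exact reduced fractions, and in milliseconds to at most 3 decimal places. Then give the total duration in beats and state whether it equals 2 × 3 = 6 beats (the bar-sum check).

1) 0.0ms=0b +454.545ms=3/2b
2) 454.545ms=3/2b +454.545ms=3/2b
3) 909.091ms=3b +227.273ms=3/4b
4) 1136.364ms=15/4b +227.273ms=3/4b
5) 1363.636ms=9/2b +454.545ms=3/2b
Σ=6b of 6 (198bpm 3/4) — PASS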